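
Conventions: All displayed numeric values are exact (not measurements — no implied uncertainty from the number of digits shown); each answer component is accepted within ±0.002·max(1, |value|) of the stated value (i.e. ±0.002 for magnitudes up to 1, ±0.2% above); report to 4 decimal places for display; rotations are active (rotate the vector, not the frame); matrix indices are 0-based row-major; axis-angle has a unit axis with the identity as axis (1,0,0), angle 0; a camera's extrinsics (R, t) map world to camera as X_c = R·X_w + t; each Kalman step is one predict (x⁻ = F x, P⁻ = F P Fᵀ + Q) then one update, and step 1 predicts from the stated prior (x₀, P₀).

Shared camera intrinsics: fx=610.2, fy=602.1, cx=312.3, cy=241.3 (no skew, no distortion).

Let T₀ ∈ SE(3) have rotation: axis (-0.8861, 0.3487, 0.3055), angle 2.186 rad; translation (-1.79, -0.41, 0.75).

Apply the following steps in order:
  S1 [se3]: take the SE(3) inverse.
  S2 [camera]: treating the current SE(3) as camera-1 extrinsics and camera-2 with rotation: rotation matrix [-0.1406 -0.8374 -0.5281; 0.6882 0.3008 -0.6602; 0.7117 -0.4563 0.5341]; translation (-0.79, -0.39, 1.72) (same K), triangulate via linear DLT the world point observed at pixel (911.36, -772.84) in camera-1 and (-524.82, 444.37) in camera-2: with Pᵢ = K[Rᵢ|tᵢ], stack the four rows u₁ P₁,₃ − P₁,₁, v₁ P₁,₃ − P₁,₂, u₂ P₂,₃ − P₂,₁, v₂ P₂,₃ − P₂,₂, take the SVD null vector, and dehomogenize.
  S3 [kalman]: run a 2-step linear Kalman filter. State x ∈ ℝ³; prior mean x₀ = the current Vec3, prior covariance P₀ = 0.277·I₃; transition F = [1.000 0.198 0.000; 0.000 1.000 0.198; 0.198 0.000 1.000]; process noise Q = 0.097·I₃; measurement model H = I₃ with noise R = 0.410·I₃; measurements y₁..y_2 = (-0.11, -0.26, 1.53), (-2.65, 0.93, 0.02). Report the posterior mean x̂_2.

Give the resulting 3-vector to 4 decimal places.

after S1 (invert_se3): R=[0.6611 -0.2378 -0.7116; -0.7367 -0.3855 -0.5556; -0.1422 0.8916 -0.4300], t=(1.6195, -1.0601, 0.4335)
after S2 (triangulate): (1.1485, 1.7880, 0.4256)
after S3 (kf_track): (-0.6729, 0.7866, 0.4853)

result = (-0.6729, 0.7866, 0.4853)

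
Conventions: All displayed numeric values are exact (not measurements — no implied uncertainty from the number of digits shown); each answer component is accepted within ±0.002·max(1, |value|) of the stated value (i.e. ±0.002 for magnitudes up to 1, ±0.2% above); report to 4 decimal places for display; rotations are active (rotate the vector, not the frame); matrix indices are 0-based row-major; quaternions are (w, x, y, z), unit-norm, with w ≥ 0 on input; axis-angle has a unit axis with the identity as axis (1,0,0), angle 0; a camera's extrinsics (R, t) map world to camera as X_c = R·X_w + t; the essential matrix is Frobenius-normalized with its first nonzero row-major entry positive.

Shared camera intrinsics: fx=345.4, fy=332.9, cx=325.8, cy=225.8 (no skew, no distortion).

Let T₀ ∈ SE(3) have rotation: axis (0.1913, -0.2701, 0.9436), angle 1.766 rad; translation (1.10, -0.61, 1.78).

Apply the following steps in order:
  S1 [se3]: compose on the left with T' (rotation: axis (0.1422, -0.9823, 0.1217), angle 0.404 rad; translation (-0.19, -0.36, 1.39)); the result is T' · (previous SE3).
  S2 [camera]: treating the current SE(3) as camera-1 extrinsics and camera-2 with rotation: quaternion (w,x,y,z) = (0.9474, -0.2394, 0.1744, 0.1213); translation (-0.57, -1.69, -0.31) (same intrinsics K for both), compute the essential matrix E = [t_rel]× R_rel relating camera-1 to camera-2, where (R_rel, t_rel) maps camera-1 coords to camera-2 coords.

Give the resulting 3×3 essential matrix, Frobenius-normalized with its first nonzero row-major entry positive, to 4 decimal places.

after S1 (compose_se3): R=[-0.3743 -0.8584 -0.3509; 0.8246 -0.1350 -0.5494; 0.4242 -0.4950 0.7583], t=(0.1744, -1.0447, 3.4269)
after S2 (essential): [0.5650 -0.0664 0.1834; -0.1666 0.6080 0.1408; -0.3159 -0.2859 -0.2095]

matrix = [0.5650 -0.0664 0.1834; -0.1666 0.6080 0.1408; -0.3159 -0.2859 -0.2095]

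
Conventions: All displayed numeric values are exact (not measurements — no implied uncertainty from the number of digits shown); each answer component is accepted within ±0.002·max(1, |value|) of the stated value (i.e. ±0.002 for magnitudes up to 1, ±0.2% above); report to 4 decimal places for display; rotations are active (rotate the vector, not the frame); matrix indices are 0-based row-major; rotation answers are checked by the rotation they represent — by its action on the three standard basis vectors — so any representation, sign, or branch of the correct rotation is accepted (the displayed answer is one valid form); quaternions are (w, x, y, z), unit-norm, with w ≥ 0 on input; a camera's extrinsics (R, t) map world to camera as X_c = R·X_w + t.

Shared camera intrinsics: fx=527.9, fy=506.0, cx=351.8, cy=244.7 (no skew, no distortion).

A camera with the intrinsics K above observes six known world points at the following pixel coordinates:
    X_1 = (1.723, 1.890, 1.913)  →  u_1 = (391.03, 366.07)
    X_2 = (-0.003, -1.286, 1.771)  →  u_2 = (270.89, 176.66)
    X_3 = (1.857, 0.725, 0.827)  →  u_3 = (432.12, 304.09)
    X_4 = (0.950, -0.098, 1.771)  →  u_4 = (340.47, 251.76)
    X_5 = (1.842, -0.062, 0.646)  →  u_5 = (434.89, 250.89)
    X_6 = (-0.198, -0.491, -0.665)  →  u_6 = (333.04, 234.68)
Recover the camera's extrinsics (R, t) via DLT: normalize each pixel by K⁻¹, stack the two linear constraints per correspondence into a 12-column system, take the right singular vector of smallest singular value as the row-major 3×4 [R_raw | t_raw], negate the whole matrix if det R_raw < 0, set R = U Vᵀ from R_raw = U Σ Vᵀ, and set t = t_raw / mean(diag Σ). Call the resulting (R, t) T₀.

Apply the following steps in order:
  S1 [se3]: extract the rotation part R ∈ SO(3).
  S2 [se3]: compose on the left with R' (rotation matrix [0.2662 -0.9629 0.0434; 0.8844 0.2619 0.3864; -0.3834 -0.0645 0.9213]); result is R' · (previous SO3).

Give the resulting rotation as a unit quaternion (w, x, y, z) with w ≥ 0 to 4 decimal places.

rotation (quat) = (0.8226, 0.0026, -0.0315, 0.5678)

source (pnp_recover): camera pose = R=[0.8989 0.0775 -0.4312; -0.0991 0.9947 -0.0278; 0.4267 0.0678 0.9018], t=(-0.2498, 0.3498, 5.7641)
after S1 (rot_of_se3): [0.8989 0.0775 -0.4312; -0.0991 0.9947 -0.0278; 0.4267 0.0678 0.9018]
after S2 (compose_so3): [0.3533 -0.9342 -0.0489; 0.9339 0.3552 -0.0401; 0.0549 -0.0315 0.9980]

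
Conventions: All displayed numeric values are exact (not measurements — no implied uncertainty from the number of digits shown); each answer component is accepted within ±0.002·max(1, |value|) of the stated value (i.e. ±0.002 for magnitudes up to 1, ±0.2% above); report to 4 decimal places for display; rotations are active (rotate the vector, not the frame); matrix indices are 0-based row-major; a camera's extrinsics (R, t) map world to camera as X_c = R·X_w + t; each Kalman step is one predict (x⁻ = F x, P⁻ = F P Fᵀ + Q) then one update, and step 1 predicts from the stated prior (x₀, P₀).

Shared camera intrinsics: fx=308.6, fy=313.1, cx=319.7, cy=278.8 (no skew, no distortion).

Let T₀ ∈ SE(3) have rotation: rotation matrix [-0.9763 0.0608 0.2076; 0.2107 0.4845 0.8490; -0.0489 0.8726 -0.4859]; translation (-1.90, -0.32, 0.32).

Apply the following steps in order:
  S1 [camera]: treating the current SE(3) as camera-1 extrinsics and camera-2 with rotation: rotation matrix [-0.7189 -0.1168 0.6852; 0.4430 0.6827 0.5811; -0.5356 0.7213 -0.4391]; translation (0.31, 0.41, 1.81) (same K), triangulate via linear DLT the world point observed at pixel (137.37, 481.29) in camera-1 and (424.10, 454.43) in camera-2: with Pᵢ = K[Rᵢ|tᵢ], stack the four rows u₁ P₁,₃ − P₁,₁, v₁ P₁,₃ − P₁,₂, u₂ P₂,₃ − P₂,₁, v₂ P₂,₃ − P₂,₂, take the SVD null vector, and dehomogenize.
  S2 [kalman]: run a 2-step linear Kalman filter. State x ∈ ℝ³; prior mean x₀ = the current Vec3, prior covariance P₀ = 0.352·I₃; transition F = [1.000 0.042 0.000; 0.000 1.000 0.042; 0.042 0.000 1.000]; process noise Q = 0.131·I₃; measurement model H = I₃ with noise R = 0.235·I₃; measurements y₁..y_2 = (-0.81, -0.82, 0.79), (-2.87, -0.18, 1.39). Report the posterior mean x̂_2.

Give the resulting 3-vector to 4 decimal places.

result = (-1.9211, -0.0648, 1.0676)

after S1 (triangulate): (-0.6899, 1.8650, 0.7247)
after S2 (kf_track): (-1.9211, -0.0648, 1.0676)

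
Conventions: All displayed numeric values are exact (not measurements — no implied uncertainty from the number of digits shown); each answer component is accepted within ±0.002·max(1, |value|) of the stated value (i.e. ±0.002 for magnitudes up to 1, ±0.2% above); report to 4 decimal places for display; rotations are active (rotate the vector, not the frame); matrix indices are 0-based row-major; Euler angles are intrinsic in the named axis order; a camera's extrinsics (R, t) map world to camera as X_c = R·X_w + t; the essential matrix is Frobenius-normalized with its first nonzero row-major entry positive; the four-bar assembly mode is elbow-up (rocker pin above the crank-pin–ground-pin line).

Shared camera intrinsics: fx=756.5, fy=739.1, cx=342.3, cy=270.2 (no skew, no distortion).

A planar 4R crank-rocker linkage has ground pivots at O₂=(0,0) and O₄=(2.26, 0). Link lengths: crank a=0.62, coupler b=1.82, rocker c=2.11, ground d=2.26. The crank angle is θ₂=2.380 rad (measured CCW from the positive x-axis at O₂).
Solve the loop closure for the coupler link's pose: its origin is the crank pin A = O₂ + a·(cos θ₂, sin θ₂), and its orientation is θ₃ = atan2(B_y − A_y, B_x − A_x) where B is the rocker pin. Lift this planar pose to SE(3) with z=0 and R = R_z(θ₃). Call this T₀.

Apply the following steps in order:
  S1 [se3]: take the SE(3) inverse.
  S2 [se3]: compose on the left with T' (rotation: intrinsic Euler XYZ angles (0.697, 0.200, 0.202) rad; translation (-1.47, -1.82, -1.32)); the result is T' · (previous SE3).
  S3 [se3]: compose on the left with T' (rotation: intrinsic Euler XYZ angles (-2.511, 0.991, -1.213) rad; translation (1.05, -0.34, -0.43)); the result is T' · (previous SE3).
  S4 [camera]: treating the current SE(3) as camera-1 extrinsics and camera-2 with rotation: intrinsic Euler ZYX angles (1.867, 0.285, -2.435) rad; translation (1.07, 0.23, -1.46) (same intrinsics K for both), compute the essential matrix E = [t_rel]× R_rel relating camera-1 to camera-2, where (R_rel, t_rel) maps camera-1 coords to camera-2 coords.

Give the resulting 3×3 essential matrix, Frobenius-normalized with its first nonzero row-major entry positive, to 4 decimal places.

matrix = [0.3194 0.0214 -0.4184; -0.0331 -0.6782 0.1182; 0.2894 -0.1931 -0.3556]

source (fourbar_fk): coupler pose = R=[0.7514 -0.6599 0.0000; 0.6599 0.7514 0.0000; 0.0000 0.0000 1.0000], t=(-0.4487, 0.4278, 0.0000)
after S1 (invert_se3): R=[0.7514 0.6599 0.0000; -0.6599 0.7514 0.0000; 0.0000 0.0000 1.0000], t=(0.0548, -0.6176, 0.0000)
after S2 (compose_se3): R=[0.8512 0.4859 0.1987; -0.2694 0.7291 -0.6291; -0.4505 0.4820 0.7515], t=(-1.2959, -2.2528, -1.7284)
after S3 (compose_se3): R=[-0.3518 0.8706 0.3440; 0.5520 -0.1038 0.8274; 0.7560 0.4809 -0.4441], t=(-1.8006, 0.0232, -1.6482)
after S4 (essential): [0.3194 0.0214 -0.4184; -0.0331 -0.6782 0.1182; 0.2894 -0.1931 -0.3556]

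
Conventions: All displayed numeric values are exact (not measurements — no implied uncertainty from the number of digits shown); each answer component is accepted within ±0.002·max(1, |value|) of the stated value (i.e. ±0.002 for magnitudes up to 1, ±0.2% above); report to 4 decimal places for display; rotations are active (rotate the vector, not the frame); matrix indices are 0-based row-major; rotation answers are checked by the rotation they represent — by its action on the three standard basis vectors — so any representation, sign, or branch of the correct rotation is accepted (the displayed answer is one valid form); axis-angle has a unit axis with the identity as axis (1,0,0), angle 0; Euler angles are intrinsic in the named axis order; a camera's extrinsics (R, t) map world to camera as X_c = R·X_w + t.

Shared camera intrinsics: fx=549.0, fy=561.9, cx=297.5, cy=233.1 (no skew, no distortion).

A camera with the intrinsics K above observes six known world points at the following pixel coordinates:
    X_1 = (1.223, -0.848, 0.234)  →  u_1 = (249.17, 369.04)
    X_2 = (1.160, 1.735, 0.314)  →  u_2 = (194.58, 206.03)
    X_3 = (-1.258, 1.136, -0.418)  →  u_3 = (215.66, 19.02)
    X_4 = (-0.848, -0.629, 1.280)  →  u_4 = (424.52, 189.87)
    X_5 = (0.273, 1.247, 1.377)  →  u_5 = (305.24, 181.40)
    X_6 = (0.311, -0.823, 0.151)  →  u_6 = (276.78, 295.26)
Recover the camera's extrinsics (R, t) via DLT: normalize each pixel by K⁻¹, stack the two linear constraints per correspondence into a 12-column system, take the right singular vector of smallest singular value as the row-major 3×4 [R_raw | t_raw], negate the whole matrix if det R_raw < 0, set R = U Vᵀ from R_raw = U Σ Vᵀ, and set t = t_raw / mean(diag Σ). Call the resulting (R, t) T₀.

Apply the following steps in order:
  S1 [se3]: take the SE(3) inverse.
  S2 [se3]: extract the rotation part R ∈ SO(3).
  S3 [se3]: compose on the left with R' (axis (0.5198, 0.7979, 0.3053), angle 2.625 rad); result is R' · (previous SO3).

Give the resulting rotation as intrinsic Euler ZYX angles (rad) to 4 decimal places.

source (pnp_recover): camera pose = R=[-0.3957 -0.3707 0.8403; 0.7868 -0.6087 0.1020; 0.4736 0.7015 0.5325], t=(-0.4900, -0.2300, 5.1499)
after S1 (invert_se3): R=[-0.3957 0.7868 0.4736; -0.3707 -0.6087 0.7015; 0.8403 0.1020 0.5325], t=(-2.4521, -3.9343, -2.3071)
after S2 (rot_of_se3): [-0.3957 0.7868 0.4736; -0.3707 -0.6087 0.7015; 0.8403 0.1020 0.5325]
after S3 (compose_so3): [0.4931 -0.5964 0.6333; -0.3183 0.5538 0.7694; -0.8096 -0.5810 0.0832]

rotation (euler_zyx) = (-0.5733, 0.9435, -1.4286)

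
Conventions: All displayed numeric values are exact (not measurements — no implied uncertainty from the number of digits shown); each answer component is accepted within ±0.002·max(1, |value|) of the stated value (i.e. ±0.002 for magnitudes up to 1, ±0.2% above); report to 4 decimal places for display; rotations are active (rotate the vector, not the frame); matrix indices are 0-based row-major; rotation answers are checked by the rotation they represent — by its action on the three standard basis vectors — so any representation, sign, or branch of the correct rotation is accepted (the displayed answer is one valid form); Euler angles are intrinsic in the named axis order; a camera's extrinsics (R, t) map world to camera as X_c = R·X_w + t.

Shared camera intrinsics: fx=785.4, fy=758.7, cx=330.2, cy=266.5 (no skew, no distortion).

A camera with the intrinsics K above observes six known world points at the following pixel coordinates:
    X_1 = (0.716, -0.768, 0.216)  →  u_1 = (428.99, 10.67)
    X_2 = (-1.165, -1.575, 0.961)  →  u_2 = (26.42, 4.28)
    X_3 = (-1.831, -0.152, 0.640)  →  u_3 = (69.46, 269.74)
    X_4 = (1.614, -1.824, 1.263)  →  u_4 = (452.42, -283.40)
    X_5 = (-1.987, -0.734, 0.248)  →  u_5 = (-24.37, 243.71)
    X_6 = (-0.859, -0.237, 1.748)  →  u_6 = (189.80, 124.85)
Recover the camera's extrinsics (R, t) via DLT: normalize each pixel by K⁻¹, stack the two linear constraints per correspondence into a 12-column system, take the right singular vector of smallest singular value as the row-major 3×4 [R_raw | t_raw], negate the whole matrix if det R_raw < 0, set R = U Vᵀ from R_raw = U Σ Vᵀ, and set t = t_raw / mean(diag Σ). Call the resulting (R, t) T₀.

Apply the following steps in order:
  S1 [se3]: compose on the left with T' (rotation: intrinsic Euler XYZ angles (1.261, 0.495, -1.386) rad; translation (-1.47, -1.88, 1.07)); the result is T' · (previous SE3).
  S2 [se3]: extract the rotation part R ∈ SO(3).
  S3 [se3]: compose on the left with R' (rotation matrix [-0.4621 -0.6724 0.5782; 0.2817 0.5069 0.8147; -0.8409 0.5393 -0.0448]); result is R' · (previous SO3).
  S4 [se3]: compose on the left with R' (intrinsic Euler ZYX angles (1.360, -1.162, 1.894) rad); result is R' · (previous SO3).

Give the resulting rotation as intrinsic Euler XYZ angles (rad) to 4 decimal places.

source (pnp_recover): camera pose = R=[0.8911 0.4010 -0.2123; -0.4504 0.7246 -0.5216; -0.0553 0.5605 0.8263], t=(0.2200, -0.3599, 4.2994)
after S1 (compose_se3): R=[-0.2718 0.9579 -0.0930; -0.3721 -0.1937 -0.9077; -0.8875 -0.2121 0.4091], t=(0.2966, -5.7111, 1.9999)
after S2 (rot_of_se3): [-0.2718 0.9579 -0.0930; -0.3721 -0.1937 -0.9077; -0.8875 -0.2121 0.4091]
after S3 (compose_so3): [-0.1373 -0.4350 0.8899; -0.9882 -0.0012 -0.1531; 0.0676 -0.9004 -0.4297]
after S4 (compose_so3): [-0.0716 -0.9261 -0.3703; 0.8589 -0.2460 0.4491; -0.5070 -0.2859 0.8131]

rotation (euler_xyz) = (-0.5046, -0.3793, 1.6480)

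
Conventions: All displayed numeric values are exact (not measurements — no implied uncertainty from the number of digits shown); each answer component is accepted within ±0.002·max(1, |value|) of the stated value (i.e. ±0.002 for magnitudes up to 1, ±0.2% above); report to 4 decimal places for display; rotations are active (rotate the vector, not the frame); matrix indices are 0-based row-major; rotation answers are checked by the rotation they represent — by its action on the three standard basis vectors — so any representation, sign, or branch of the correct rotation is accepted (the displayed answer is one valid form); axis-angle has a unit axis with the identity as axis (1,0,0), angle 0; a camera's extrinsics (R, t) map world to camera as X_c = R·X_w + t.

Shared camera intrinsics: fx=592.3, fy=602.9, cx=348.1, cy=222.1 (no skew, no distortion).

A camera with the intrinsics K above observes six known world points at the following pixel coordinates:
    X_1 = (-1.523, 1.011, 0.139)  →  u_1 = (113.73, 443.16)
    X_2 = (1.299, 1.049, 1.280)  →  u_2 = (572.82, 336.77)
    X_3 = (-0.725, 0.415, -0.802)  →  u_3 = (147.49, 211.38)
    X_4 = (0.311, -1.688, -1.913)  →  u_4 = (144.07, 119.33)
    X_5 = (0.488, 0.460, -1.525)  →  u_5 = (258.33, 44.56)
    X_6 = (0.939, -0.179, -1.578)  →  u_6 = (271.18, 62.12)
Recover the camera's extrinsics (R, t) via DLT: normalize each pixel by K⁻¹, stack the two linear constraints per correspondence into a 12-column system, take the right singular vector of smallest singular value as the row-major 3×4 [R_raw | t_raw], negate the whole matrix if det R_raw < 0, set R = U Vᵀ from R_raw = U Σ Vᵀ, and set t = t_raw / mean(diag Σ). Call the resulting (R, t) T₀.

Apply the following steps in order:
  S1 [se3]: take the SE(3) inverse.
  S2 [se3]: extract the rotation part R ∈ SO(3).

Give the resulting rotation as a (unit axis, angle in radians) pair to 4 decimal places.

source (pnp_recover): camera pose = R=[0.7304 0.4951 0.4705; -0.4129 -0.2287 0.8816; 0.5441 -0.8382 0.0374], t=(-0.4900, 0.4400, 4.2900)
after S1 (invert_se3): R=[0.7304 -0.4129 0.5441; 0.4951 -0.2287 -0.8382; 0.4705 0.8816 0.0374], t=(-1.7946, 3.9391, -0.3180)
after S2 (rot_of_se3): [0.7304 -0.4129 0.5441; 0.4951 -0.2287 -0.8382; 0.4705 0.8816 0.0374]

rotation (axis_angle) = ((0.8837, 0.0378, 0.4666), 1.8033)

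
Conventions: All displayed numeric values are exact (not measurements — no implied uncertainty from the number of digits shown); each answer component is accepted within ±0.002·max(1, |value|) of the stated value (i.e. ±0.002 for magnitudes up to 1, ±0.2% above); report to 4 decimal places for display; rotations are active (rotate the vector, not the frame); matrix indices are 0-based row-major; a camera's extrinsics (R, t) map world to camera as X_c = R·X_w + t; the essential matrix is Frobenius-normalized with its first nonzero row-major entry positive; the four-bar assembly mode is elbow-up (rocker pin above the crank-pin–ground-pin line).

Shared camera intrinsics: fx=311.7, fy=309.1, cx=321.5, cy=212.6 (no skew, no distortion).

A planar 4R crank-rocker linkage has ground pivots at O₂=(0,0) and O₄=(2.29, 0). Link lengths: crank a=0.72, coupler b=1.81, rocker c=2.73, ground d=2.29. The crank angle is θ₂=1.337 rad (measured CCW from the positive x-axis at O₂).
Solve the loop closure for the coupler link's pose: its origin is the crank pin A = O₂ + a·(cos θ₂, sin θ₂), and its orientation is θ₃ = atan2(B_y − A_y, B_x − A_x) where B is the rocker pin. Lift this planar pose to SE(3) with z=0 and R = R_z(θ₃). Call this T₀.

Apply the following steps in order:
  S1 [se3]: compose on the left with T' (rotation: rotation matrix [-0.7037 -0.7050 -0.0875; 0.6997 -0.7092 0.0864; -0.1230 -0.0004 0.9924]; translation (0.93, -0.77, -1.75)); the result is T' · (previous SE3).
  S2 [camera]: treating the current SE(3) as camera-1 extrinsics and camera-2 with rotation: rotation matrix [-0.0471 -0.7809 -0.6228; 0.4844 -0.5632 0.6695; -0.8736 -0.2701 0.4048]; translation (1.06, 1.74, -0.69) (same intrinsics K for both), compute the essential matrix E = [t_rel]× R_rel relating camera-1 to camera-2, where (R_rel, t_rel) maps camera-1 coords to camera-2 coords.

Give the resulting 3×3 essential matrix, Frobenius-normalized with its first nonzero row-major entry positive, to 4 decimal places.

matrix = [0.5419 0.3715 0.2258; -0.1084 -0.0081 -0.1276; 0.0292 -0.4192 0.5592]

source (fourbar_fk): coupler pose = R=[0.4081 -0.9129 0.0000; 0.9129 0.4081 0.0000; 0.0000 0.0000 1.0000], t=(0.1668, 0.7004, 0.0000)
after S1 (compose_se3): R=[-0.9308 0.3548 -0.0875; -0.3619 -0.9282 0.0864; -0.0506 0.1121 0.9924], t=(0.3188, -1.1500, -1.7708)
after S2 (essential): [0.5419 0.3715 0.2258; -0.1084 -0.0081 -0.1276; 0.0292 -0.4192 0.5592]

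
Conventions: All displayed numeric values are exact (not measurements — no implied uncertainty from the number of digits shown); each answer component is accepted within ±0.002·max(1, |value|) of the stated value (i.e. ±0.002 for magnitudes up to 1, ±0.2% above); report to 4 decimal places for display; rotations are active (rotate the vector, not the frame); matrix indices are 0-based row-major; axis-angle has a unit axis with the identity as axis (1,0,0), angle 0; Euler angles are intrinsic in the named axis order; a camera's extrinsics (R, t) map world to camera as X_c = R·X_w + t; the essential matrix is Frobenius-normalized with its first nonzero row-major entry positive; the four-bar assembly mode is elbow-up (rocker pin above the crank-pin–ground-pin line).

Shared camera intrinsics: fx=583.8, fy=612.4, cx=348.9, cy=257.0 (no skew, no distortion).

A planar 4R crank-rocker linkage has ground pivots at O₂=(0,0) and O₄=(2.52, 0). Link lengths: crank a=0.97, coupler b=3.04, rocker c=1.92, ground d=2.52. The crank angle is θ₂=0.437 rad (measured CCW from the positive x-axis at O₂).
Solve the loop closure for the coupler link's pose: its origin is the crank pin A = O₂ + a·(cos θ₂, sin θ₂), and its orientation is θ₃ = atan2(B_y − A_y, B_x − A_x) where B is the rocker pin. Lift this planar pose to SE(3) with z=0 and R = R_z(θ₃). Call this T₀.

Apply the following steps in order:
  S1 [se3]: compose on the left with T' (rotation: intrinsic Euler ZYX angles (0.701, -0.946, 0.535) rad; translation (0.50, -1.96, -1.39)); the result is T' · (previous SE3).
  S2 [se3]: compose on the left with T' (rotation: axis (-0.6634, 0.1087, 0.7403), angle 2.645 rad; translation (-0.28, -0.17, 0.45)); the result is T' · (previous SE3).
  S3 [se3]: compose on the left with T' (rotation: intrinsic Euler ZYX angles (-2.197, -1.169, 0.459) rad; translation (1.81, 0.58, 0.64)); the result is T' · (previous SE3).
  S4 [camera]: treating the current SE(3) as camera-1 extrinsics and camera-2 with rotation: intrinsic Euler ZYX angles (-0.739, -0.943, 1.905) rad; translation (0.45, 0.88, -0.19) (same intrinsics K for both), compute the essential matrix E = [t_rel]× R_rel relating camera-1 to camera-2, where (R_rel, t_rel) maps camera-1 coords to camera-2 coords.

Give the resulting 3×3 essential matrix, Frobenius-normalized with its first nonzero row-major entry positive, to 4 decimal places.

source (fourbar_fk): coupler pose = R=[0.9333 -0.3590 0.0000; 0.3590 0.9333 0.0000; 0.0000 0.0000 1.0000], t=(0.8788, 0.4105, 0.0000)
after S1 (compose_se3): R=[0.1046 -0.9733 -0.2044; 0.4924 0.2292 -0.8397; 0.8641 -0.0128 0.5032], t=(0.5353, -1.4680, -0.5548)
after S2 (compose_se3): R=[-0.9986 -0.0500 -0.0177; 0.0046 -0.4139 0.9103; -0.0529 0.9090 0.4135], t=(0.8922, 0.9451, 0.0866)
after S3 (compose_se3): R=[0.2267 -0.2748 0.9344; 0.2664 0.9403 0.2119; -0.9368 0.2009 0.2864], t=(2.5287, 0.1934, 1.6552)
after S4 (essential): [0.1345 0.4015 -0.4355; 0.0324 -0.4114 0.1005; -0.3015 0.3925 0.4535]

matrix = [0.1345 0.4015 -0.4355; 0.0324 -0.4114 0.1005; -0.3015 0.3925 0.4535]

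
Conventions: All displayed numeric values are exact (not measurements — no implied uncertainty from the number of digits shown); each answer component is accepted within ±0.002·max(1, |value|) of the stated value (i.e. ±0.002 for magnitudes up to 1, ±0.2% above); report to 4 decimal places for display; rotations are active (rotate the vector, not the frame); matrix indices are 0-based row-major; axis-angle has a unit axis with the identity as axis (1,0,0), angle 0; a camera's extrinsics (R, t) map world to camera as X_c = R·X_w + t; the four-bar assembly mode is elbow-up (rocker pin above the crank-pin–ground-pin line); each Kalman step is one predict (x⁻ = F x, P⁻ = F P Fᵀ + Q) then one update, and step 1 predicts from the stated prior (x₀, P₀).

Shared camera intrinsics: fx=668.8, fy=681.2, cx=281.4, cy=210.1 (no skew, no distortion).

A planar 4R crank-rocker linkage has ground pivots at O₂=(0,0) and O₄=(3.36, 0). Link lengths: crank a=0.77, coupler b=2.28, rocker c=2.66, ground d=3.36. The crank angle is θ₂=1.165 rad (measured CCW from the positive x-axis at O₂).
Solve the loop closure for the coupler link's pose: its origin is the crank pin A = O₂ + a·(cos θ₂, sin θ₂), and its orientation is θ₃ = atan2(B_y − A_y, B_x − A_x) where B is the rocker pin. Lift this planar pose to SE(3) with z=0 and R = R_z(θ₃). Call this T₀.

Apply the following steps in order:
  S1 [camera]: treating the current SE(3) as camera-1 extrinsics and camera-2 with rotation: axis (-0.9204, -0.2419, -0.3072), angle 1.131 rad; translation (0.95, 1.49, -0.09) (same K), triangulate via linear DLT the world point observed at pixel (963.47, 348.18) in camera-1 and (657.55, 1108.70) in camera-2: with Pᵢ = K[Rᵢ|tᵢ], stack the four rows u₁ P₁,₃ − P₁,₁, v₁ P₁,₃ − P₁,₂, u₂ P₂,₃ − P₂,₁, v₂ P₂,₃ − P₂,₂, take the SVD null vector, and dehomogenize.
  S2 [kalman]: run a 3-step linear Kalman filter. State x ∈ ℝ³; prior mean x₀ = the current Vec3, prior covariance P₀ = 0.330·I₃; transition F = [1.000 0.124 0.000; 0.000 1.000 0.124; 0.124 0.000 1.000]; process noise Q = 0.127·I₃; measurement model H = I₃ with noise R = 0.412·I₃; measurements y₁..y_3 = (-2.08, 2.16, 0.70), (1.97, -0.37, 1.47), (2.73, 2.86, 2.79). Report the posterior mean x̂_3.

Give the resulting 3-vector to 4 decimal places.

result = (1.5695, 1.6165, 2.0616)

source (fourbar_fk): coupler pose = R=[0.7297 -0.6838 0.0000; 0.6838 0.7297 0.0000; 0.0000 0.0000 1.0000], t=(0.3040, 0.7075, 0.0000)
after S1 (triangulate): (0.5178, -1.0698, 1.3858)
after S2 (kf_track): (1.5695, 1.6165, 2.0616)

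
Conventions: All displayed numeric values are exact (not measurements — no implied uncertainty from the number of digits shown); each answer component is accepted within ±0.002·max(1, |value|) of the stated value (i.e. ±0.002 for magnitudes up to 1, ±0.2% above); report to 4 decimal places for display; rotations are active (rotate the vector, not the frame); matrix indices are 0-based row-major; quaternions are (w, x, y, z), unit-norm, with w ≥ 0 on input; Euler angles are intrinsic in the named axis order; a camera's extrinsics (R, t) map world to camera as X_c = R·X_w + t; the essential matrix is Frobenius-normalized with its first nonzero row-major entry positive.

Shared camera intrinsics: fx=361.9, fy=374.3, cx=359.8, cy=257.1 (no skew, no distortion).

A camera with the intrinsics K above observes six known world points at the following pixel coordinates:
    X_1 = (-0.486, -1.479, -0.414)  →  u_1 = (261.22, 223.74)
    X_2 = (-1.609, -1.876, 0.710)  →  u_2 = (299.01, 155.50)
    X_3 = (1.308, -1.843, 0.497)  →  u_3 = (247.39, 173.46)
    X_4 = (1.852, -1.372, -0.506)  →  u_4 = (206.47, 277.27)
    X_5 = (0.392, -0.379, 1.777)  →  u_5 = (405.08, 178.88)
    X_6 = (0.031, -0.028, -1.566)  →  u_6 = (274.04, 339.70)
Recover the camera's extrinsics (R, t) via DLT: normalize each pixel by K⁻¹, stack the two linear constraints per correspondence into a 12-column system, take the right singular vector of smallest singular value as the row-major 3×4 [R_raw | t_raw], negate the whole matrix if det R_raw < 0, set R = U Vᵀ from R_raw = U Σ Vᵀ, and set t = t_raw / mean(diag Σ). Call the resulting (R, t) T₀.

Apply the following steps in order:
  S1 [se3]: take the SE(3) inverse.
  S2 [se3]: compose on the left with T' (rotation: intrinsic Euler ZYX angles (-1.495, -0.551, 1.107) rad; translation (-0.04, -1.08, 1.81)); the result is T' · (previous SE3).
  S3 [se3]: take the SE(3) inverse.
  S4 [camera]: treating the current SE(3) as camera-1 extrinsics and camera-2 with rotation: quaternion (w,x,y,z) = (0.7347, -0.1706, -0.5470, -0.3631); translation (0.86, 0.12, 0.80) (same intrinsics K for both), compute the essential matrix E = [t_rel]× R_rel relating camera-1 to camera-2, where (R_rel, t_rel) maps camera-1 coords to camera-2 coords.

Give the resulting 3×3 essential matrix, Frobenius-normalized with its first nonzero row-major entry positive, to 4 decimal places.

source (pnp_recover): camera pose = R=[-0.0031 0.7109 0.7033; 0.2685 0.6781 -0.6842; -0.9633 0.1867 -0.1930], t=(-0.3400, 0.3001, 5.8998)
after S1 (invert_se3): R=[-0.0031 0.2685 -0.9633; 0.7109 0.6781 0.1867; 0.7033 -0.6842 -0.1930], t=(5.6014, -1.0634, 1.5831)
after S2 (compose_se3): R=[-0.3480 0.9180 0.1901; 0.4752 -0.0020 0.8799; 0.8081 0.3965 -0.4356], t=(-1.5551, -6.1087, 4.5356)
after S3 (invert_se3): R=[-0.3480 0.4752 0.8081; 0.9180 -0.0020 0.3965; 0.1901 0.8799 -0.4356], t=(-1.3034, -0.3830, 7.6460)
after S4 (essential): [0.0033 0.0552 0.0092; -0.0166 -0.6958 -0.1117; 0.6956 -0.0363 0.1215]

matrix = [0.0033 0.0552 0.0092; -0.0166 -0.6958 -0.1117; 0.6956 -0.0363 0.1215]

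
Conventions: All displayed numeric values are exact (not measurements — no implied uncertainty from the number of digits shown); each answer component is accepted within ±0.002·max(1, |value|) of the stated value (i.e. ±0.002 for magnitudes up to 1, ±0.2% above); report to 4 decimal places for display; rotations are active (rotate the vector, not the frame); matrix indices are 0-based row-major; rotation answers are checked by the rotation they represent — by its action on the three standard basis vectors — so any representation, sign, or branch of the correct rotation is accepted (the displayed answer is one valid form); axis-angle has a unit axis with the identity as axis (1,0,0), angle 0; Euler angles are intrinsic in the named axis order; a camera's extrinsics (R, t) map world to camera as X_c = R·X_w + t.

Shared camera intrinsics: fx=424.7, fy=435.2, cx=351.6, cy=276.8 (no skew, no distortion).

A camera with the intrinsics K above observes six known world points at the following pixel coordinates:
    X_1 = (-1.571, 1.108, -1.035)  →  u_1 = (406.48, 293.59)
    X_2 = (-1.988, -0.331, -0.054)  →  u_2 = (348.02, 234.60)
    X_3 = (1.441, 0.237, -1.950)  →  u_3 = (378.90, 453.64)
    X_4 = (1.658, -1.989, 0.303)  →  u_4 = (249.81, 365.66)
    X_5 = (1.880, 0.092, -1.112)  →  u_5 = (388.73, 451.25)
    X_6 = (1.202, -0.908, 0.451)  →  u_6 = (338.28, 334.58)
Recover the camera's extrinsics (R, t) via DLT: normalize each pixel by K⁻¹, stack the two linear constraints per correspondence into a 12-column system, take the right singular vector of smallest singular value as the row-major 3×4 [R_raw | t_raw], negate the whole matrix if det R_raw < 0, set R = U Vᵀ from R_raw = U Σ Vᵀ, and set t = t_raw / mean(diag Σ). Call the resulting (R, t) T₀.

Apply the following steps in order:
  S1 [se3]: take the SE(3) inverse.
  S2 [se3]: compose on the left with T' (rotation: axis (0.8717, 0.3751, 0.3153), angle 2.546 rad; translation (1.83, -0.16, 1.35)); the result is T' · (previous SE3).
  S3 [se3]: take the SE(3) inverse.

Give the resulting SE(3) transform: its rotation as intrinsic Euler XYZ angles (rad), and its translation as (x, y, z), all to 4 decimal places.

source (pnp_recover): camera pose = R=[0.1097 0.9707 0.2137; 0.6261 0.0995 -0.7734; -0.7720 0.2186 -0.5968], t=(0.4800, 0.4200, 6.9201)
after S1 (invert_se3): R=[0.1097 0.6261 -0.7720; 0.9707 0.0995 0.2186; 0.2137 -0.7734 -0.5968], t=(5.0268, -2.0205, 4.3525)
after S2 (compose_se3): R=[0.6223 -0.1581 -0.7666; -0.5273 0.6392 -0.5598; 0.5786 0.7526 0.3144], t=(6.9029, 3.6988, -1.4195)
after S3 (invert_se3): R=[0.6223 -0.5273 0.5786; -0.1581 0.6392 0.7526; -0.7666 -0.5598 0.3144], t=(-1.5243, -0.2044, 7.8090)

rotation (euler_xyz) = (-1.1751, 0.6170, 0.7029), translation = (-1.5243, -0.2044, 7.8090)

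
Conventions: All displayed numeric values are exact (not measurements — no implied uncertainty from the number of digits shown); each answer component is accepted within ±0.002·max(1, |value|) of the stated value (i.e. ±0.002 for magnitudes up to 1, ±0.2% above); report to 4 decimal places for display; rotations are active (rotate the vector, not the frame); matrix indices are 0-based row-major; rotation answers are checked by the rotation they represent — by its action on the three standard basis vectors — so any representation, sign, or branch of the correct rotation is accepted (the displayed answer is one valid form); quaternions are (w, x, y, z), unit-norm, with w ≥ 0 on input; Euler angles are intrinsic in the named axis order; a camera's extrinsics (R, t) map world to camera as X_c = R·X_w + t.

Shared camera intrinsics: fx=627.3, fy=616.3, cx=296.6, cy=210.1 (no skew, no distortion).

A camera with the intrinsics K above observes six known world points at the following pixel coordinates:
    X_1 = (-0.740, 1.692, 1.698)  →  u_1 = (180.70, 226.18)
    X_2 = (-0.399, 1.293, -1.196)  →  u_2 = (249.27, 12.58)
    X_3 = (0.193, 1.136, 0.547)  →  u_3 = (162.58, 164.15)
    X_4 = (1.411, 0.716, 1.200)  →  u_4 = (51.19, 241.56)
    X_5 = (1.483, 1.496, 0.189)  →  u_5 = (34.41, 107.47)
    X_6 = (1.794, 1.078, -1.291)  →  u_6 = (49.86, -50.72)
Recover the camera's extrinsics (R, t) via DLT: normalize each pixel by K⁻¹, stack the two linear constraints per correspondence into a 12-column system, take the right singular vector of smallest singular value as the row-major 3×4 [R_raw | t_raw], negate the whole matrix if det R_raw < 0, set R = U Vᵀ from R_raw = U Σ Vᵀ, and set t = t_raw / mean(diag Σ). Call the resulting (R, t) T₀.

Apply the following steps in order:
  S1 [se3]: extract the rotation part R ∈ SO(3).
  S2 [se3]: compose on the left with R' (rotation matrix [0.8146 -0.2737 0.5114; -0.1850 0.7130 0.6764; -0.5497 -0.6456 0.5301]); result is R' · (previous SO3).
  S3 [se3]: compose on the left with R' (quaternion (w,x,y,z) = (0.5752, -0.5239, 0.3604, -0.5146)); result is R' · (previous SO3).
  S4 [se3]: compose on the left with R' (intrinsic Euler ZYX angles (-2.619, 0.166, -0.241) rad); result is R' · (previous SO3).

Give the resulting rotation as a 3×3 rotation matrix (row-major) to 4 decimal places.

rotation (matrix) = ((0.7050, -0.6911, 0.1592), (-0.7089, -0.6934, 0.1290), (0.0212, -0.2038, -0.9788))

source (pnp_recover): camera pose = R=[-0.7137 -0.6098 -0.3445; 0.0116 -0.5021 0.8647; -0.7003 0.6132 0.3655], t=(-0.4001, -0.4001, 5.8805)
after S1 (rot_of_se3): [-0.7137 -0.6098 -0.3445; 0.0116 -0.5021 0.8647; -0.7003 0.6132 0.3655]
after S2 (compose_so3): [-0.9427 -0.0458 -0.3304; -0.3333 0.1696 0.9274; 0.0136 0.9845 -0.1751]
after S3 (compose_so3): [-0.2570 0.9657 -0.0378; 0.9434 0.2592 0.2070; 0.2097 0.0175 -0.9776]
after S4 (compose_so3): [0.7050 -0.6911 0.1592; -0.7089 -0.6934 0.1290; 0.0212 -0.2038 -0.9788]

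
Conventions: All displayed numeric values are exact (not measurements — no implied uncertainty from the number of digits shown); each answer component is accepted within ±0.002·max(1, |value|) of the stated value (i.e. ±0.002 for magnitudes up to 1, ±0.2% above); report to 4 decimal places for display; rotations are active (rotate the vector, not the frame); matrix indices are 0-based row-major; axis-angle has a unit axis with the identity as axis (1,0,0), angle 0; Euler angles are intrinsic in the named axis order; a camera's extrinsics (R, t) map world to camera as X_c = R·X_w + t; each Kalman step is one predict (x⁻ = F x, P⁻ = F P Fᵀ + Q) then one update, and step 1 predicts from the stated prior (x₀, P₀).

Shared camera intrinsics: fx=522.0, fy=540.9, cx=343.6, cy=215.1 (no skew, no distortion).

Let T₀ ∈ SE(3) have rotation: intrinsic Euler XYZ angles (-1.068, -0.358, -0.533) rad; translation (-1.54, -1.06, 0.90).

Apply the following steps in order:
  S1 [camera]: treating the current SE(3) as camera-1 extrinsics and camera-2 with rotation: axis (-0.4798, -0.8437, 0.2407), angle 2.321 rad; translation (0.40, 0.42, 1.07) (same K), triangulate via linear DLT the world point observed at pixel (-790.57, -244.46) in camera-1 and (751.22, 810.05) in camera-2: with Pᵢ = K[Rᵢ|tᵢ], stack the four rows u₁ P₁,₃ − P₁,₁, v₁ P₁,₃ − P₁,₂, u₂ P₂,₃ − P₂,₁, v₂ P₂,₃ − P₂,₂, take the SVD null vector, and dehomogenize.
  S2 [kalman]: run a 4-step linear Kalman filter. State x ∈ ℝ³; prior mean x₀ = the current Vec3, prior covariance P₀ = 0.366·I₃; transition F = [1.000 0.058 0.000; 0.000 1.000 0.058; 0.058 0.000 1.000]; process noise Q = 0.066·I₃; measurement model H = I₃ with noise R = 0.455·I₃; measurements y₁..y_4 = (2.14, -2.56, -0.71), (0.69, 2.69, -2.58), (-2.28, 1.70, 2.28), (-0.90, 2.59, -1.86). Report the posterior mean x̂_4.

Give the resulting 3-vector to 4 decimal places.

result = (-0.3700, 1.3593, -0.5292)

after S1 (triangulate): (-0.0589, 0.4730, 0.2697)
after S2 (kf_track): (-0.3700, 1.3593, -0.5292)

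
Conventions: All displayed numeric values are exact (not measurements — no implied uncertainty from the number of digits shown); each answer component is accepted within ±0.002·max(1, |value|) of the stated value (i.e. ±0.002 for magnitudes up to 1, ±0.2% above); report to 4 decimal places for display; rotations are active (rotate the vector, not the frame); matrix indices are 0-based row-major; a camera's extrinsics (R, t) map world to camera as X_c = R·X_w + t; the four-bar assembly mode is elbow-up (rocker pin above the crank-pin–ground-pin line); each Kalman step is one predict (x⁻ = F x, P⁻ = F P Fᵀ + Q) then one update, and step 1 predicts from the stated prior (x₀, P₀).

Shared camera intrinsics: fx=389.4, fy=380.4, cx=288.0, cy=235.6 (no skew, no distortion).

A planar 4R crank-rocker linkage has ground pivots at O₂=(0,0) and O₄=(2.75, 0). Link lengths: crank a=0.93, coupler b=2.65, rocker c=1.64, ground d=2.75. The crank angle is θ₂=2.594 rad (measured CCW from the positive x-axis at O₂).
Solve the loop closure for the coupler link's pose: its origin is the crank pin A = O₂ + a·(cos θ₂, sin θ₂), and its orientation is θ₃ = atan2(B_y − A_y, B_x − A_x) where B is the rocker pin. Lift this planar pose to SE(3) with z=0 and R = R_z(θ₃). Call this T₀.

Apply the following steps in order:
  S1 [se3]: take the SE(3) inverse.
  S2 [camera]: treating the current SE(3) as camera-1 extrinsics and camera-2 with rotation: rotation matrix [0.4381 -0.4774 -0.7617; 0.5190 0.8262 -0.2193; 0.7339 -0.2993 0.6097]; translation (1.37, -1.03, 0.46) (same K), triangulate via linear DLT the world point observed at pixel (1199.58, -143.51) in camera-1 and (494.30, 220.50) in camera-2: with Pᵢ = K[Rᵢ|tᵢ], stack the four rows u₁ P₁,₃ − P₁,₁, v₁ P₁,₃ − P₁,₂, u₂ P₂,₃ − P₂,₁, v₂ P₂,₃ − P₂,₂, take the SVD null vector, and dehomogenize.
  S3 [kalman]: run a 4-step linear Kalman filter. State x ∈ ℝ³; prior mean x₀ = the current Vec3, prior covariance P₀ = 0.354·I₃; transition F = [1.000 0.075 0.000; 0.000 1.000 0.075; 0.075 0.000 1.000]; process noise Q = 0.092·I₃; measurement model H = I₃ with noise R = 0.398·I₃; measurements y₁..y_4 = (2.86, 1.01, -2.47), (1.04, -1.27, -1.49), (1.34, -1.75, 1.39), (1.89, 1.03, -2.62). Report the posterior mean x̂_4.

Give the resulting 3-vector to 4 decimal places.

source (fourbar_fk): coupler pose = R=[0.9532 -0.3025 0.0000; 0.3025 0.9532 0.0000; 0.0000 0.0000 1.0000], t=(-0.7940, 0.4842, 0.0000)
after S1 (invert_se3): R=[0.9532 0.3025 0.0000; -0.3025 0.9532 0.0000; 0.0000 0.0000 1.0000], t=(0.6104, -0.7017, 0.0000)
after S2 (triangulate): (1.8821, 0.2286, 1.0566)
after S3 (kf_track): (1.6589, -0.1736, -0.9025)

result = (1.6589, -0.1736, -0.9025)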